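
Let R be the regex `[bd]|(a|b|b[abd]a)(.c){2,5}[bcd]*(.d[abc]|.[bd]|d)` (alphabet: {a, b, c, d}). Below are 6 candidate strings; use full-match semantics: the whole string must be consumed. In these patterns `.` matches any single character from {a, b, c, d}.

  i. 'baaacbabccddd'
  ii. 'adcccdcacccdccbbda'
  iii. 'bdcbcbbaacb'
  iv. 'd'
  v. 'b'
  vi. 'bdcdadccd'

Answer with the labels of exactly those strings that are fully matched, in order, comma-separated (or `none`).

ii, iv, v

i → no match
ii → match
iii → no match
iv → match
v → match
vi → no match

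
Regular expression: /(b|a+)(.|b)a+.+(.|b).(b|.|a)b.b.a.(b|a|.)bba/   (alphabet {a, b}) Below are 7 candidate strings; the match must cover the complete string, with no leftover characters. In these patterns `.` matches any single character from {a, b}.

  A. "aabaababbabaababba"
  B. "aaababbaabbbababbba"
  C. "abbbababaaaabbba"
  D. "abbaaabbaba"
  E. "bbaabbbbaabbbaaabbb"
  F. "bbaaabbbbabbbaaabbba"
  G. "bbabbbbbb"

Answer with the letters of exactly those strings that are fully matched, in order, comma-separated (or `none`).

A, F

A → match
B → no match
C → no match
D → no match — must end with "bba"
E → no match — must end with "bba"
F → match
G → no match — must end with "bba"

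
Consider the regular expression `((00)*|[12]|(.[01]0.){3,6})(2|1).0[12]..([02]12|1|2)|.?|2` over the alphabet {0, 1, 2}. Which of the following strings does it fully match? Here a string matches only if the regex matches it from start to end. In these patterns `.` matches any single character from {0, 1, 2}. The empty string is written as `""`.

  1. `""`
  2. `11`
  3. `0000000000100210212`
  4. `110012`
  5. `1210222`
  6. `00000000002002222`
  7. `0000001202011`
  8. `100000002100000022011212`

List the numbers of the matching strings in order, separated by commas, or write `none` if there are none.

1 → match
2 → no match
3 → match
4 → no match
5 → no match
6 → match
7 → match
8 → no match

1, 3, 6, 7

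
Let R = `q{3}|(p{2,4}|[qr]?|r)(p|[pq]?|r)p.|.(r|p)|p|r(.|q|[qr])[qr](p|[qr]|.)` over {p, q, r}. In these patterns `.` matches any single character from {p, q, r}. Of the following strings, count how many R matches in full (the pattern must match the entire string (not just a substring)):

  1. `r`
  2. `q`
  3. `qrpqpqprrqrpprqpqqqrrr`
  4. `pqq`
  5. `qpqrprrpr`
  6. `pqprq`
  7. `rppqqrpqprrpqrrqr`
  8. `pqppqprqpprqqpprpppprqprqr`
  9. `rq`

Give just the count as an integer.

1 → no match
2 → no match
3 → no match
4 → no match
5 → no match
6 → no match
7 → no match
8 → no match
9 → no match
Total matched: 0

0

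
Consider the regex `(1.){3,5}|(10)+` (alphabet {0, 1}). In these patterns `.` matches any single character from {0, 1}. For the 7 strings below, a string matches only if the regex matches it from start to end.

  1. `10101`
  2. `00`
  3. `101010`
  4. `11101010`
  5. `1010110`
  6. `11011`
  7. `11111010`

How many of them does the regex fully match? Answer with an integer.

3

1 → no match
2 → no match
3 → match
4 → match
5 → no match
6 → no match
7 → match
Total matched: 3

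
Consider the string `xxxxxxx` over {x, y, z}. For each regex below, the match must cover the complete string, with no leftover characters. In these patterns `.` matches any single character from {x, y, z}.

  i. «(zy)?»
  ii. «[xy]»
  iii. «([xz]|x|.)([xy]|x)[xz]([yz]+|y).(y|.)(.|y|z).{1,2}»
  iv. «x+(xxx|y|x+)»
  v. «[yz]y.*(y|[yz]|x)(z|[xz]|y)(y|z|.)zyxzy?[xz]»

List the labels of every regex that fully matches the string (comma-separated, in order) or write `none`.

i → no match
ii → no match
iii → no match
iv → match
v → no match

iv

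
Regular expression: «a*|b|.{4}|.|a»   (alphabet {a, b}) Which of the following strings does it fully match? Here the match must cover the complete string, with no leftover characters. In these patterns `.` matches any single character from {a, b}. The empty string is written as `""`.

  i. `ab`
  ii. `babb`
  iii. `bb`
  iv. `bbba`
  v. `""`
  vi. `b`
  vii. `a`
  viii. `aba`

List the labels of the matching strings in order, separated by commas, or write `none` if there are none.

i → no match
ii → match
iii → no match
iv → match
v → match
vi → match
vii → match
viii → no match

ii, iv, v, vi, vii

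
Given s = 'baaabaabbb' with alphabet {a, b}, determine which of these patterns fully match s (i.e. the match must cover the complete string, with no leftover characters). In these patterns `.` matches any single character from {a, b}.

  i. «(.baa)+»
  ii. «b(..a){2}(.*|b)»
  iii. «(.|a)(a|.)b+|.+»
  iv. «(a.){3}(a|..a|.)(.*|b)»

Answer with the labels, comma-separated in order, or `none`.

ii, iii

i → no match — must end with 'baa'
ii → match
iii → match
iv → no match — must start with 'a'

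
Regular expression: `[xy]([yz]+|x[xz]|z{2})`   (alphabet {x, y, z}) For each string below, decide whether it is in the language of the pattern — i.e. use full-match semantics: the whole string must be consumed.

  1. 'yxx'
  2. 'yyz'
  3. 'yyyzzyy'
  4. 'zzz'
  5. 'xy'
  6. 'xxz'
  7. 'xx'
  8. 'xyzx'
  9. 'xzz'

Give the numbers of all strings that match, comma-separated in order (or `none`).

1 → match
2 → match
3 → match
4 → no match
5 → match
6 → match
7 → no match
8 → no match
9 → match

1, 2, 3, 5, 6, 9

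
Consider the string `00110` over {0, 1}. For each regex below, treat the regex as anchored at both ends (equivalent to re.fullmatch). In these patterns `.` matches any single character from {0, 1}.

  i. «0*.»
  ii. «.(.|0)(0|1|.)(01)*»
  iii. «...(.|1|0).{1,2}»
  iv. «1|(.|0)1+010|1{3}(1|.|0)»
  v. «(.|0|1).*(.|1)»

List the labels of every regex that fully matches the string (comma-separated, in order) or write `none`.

i → no match
ii → no match
iii → match
iv → no match
v → match

iii, v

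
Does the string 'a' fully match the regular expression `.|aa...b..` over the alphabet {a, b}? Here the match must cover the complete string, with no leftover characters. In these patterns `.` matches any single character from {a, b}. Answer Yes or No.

Yes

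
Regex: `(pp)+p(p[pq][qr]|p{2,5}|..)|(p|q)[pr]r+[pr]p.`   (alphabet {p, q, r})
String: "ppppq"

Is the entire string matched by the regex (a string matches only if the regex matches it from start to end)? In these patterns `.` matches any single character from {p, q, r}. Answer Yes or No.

Yes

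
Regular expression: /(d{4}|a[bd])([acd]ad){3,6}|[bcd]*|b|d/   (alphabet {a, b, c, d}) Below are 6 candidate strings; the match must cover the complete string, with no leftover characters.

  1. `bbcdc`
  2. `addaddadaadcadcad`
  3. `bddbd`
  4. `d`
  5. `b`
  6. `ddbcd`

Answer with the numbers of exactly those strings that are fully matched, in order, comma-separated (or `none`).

1 → match
2 → match
3 → match
4 → match
5 → match
6 → match

1, 2, 3, 4, 5, 6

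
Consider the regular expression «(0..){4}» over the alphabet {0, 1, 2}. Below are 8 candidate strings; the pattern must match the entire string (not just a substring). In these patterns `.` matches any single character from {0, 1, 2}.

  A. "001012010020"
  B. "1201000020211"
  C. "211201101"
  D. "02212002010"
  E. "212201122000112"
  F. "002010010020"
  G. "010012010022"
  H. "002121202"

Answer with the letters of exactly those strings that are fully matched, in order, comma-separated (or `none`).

A → match
B → no match — must start with "0"
C → no match — must start with "0"
D → no match
E → no match — must start with "0"
F → match
G → match
H → no match

A, F, G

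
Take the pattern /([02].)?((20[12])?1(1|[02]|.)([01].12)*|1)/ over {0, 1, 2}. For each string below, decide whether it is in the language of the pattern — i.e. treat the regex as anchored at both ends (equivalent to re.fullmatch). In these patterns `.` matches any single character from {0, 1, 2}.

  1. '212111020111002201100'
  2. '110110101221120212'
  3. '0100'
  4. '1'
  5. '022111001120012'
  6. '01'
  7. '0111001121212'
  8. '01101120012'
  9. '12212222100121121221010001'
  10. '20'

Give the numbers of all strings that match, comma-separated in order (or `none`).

1 → no match
2 → no match
3. '0100' → no match
4. '1' → match
5 → no match
6. '01' → no match
7 → no match
8. '01101120012' → no match
9 → no match
10. '20' → no match

4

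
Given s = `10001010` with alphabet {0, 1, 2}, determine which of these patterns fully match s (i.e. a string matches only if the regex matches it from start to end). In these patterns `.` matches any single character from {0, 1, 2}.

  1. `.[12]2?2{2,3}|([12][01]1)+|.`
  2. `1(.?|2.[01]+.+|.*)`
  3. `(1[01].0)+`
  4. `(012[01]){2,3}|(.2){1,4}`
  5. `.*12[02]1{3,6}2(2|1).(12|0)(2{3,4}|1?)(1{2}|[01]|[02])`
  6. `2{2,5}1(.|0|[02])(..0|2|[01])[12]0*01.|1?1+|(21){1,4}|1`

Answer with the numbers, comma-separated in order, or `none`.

1 → no match
2 → match
3 → match
4 → no match
5 → no match
6 → no match

2, 3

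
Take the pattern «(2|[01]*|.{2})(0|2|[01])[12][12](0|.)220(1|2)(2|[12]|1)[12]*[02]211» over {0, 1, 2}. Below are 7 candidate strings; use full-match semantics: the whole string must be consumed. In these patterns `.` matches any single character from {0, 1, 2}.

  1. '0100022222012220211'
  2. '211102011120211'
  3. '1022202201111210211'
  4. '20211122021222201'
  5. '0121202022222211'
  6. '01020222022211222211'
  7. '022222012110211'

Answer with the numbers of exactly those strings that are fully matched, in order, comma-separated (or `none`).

1, 3, 7

1 → match
2 → no match
3 → match
4 → no match — must end with '211'
5 → no match
6 → no match
7 → match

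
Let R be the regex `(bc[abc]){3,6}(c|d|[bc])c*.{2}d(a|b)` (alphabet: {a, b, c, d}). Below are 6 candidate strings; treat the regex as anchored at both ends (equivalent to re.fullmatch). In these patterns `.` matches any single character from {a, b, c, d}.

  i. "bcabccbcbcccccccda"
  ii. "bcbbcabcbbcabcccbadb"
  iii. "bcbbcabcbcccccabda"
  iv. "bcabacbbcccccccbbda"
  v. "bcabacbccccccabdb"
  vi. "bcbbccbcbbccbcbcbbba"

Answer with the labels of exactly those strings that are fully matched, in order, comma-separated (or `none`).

i, ii, iii

i → match
ii → match
iii → match
iv → no match
v → no match
vi → no match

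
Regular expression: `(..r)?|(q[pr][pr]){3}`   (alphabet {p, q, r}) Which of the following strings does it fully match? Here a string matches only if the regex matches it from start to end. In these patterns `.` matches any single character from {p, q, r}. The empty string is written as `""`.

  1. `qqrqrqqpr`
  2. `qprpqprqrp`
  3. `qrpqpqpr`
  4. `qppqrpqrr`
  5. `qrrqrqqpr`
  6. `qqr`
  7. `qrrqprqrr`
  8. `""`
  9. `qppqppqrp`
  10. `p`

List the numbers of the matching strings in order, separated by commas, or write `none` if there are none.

4, 6, 7, 8, 9

1. `qqrqrqqpr` → no match
2. `qprpqprqrp` → no match
3. `qrpqpqpr` → no match
4. `qppqrpqrr` → match
5. `qrrqrqqpr` → no match
6. `qqr` → match
7. `qrrqprqrr` → match
8. `""` → match
9. `qppqppqrp` → match
10. `p` → no match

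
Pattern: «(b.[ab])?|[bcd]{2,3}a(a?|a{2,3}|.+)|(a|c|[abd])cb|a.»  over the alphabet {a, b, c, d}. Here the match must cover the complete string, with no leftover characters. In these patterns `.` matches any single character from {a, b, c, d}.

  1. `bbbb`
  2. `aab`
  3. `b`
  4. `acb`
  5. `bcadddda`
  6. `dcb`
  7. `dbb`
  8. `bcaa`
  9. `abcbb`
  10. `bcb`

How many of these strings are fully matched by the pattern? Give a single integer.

5

1. `bbbb` → no match
2. `aab` → no match
3. `b` → no match
4. `acb` → match
5. `bcadddda` → match
6. `dcb` → match
7. `dbb` → no match
8. `bcaa` → match
9. `abcbb` → no match
10. `bcb` → match
Total matched: 5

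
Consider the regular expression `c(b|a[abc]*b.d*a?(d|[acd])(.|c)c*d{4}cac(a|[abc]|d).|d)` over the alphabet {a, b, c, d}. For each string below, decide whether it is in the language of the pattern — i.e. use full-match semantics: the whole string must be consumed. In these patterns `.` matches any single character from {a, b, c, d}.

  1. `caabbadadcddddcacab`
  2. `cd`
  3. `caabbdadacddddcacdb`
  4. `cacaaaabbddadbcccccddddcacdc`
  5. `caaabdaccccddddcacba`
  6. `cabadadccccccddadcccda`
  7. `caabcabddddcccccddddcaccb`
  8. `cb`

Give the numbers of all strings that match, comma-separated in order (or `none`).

1 → match
2. `cd` → match
3 → match
4 → match
5 → match
6 → no match
7 → match
8. `cb` → match

1, 2, 3, 4, 5, 7, 8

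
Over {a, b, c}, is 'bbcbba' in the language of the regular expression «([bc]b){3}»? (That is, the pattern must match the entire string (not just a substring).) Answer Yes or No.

Every match must end with 'b', but 'bbcbba' does not.

No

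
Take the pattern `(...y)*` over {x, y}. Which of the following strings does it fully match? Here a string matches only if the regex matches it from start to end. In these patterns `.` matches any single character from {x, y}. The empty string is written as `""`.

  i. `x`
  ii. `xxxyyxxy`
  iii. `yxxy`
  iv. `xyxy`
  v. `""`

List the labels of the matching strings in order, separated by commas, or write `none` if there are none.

i → no match
ii → match
iii → match
iv → match
v → match

ii, iii, iv, v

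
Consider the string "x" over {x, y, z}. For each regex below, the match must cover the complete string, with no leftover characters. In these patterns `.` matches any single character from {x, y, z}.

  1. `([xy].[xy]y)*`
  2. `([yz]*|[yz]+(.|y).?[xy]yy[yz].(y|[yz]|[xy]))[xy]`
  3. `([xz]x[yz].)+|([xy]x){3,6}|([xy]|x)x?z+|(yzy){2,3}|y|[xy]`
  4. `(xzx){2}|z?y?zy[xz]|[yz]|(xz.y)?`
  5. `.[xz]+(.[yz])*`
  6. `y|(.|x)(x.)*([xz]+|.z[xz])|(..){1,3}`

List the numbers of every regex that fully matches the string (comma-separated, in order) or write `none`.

1 → no match
2 → match
3 → match
4 → no match
5 → no match
6 → no match

2, 3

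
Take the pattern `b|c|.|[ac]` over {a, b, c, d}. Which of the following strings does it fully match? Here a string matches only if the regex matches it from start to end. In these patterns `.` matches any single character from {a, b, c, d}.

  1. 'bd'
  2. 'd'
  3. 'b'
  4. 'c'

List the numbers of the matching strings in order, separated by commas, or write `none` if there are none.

1 → no match
2 → match
3 → match
4 → match

2, 3, 4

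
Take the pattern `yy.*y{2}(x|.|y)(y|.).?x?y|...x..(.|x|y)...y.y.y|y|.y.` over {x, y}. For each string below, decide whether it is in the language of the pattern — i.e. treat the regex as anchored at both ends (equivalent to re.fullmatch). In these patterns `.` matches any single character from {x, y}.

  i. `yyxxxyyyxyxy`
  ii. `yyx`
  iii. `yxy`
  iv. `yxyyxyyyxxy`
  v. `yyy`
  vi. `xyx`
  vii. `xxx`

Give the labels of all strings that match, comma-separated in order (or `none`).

i. `yyxxxyyyxyxy` → match
ii. `yyx` → match
iii. `yxy` → no match
iv. `yxyyxyyyxxy` → no match
v. `yyy` → match
vi. `xyx` → match
vii. `xxx` → no match

i, ii, v, vi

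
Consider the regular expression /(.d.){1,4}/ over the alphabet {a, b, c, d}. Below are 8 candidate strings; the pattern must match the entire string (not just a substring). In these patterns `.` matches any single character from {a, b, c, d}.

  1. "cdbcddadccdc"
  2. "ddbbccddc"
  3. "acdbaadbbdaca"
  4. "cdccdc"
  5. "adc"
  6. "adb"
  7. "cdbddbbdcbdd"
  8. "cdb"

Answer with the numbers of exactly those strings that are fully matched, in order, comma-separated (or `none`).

1. "cdbcddadccdc" → match
2. "ddbbccddc" → no match
3 → no match
4. "cdccdc" → match
5. "adc" → match
6. "adb" → match
7. "cdbddbbdcbdd" → match
8. "cdb" → match

1, 4, 5, 6, 7, 8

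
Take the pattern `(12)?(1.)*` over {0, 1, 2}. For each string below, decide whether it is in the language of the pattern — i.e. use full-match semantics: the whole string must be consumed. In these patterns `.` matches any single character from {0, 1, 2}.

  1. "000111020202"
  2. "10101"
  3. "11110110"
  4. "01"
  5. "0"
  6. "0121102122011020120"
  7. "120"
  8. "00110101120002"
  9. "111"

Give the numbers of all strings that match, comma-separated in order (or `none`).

none

1 → no match
2 → no match
3 → no match
4 → no match
5 → no match
6 → no match
7 → no match
8 → no match
9 → no match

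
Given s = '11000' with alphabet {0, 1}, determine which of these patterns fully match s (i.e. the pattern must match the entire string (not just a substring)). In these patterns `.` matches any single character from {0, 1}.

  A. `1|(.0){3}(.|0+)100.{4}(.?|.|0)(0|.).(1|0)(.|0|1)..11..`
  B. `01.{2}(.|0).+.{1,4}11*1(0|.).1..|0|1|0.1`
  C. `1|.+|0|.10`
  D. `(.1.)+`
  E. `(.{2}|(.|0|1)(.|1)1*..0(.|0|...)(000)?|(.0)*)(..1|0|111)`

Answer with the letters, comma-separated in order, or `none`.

A → no match
B → no match
C → match
D → no match
E → no match

C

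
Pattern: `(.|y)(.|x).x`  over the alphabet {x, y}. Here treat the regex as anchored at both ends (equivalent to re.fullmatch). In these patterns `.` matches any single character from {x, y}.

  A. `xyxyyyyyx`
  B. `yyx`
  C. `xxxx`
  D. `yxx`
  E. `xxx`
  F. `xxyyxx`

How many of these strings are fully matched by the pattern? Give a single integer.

1

A → no match
B → no match
C → match
D → no match
E → no match
F → no match
Total matched: 1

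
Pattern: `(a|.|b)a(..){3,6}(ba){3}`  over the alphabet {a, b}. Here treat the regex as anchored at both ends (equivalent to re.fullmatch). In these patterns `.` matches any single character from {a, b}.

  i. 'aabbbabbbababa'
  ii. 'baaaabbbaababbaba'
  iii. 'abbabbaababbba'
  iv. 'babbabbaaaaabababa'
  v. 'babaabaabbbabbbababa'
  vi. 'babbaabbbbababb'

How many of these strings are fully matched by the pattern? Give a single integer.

3

i → match
ii → no match
iii → no match
iv → match
v → match
vi → no match — must end with 'ba'
Total matched: 3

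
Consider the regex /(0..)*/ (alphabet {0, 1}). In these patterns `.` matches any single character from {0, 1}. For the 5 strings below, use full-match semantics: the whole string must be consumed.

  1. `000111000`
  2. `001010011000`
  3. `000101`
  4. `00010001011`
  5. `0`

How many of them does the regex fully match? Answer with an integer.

1 → no match
2 → match
3 → no match
4 → no match
5 → no match
Total matched: 1

1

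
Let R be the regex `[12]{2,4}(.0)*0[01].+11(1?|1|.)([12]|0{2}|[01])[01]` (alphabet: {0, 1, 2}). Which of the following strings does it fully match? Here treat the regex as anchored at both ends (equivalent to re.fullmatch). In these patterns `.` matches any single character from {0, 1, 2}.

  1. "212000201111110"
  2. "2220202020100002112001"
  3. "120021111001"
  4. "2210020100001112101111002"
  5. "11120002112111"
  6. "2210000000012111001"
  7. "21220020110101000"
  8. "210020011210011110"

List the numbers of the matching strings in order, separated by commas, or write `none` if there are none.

1, 2, 3, 6, 8

1 → match
2 → match
3 → match
4 → no match
5 → no match
6 → match
7 → no match
8 → match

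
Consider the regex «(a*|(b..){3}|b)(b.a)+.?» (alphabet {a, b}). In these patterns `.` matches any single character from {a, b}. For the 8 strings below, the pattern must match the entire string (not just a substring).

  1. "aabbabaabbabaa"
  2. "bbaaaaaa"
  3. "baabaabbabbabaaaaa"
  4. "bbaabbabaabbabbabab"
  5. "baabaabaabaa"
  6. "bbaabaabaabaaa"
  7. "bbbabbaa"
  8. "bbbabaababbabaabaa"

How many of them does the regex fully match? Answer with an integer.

1 → match
2 → no match
3 → no match
4 → no match
5 → match
6 → match
7 → match
8 → no match
Total matched: 4

4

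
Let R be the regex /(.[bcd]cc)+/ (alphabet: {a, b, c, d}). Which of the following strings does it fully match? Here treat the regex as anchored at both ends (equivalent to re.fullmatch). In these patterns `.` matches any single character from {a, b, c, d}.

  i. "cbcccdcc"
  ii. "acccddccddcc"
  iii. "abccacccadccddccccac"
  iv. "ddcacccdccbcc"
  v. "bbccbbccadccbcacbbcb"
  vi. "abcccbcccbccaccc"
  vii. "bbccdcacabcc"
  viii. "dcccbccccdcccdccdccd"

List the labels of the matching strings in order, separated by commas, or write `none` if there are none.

i, ii, vi

i. "cbcccdcc" → match
ii. "acccddccddcc" → match
iii → no match — must end with "cc"
iv → no match
v → no match — must end with "cc"
vi → match
vii. "bbccdcacabcc" → no match
viii → no match — must end with "cc"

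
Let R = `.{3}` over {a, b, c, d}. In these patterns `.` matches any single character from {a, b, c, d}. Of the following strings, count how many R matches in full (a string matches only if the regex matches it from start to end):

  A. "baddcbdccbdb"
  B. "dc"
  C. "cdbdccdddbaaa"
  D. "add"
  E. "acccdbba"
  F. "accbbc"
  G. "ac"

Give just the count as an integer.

1

A → no match
B → no match
C → no match
D → match
E → no match
F → no match
G → no match
Total matched: 1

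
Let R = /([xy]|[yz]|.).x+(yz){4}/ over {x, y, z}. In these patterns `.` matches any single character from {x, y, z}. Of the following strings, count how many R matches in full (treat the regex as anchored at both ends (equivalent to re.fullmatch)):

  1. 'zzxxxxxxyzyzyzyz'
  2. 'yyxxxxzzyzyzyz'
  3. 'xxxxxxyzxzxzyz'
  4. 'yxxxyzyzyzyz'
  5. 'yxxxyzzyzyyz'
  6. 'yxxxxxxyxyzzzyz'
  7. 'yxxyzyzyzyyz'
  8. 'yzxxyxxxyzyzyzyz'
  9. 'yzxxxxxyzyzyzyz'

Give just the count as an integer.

3

1 → match
2 → no match
3 → no match
4. 'yxxxyzyzyzyz' → match
5. 'yxxxyzzyzyyz' → no match
6 → no match
7. 'yxxyzyzyzyyz' → no match
8 → no match
9 → match
Total matched: 3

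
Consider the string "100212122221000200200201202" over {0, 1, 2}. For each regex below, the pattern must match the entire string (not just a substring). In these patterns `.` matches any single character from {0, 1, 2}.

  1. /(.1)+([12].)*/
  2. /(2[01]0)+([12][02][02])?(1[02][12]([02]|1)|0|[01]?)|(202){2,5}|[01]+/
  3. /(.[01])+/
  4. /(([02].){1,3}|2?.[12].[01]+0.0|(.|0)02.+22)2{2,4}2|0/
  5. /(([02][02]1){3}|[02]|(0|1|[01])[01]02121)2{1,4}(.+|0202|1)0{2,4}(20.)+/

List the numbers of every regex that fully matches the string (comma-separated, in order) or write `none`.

1 → no match
2 → no match
3 → no match
4 → no match
5 → match

5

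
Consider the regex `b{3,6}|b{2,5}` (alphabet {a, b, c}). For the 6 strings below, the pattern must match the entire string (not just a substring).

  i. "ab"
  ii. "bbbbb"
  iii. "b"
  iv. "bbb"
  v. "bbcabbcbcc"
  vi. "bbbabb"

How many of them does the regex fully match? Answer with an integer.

2

i → no match — must start with "b"
ii → match
iii → no match
iv → match
v → no match — must end with "b"
vi → no match
Total matched: 2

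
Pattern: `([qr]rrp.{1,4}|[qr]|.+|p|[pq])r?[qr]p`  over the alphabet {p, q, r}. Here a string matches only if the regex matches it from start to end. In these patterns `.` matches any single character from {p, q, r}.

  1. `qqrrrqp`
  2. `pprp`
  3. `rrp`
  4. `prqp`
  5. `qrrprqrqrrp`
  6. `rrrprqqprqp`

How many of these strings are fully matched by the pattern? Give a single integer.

6

1 → match
2 → match
3 → match
4 → match
5 → match
6 → match
Total matched: 6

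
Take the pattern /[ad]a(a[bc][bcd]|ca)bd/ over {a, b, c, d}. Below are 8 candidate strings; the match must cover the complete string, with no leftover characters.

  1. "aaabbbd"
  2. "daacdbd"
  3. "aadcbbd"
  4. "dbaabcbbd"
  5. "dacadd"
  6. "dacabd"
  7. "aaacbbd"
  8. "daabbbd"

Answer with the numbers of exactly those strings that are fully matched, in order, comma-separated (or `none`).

1, 2, 6, 7, 8

1 → match
2 → match
3 → no match
4 → no match
5 → no match — must end with "bd"
6 → match
7 → match
8 → match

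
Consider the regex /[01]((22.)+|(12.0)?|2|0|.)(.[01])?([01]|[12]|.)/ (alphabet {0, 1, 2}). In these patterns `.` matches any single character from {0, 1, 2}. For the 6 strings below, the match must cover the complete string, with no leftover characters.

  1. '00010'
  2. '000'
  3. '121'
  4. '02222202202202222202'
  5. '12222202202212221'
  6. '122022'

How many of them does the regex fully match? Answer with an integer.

1 → match
2 → match
3 → match
4 → match
5 → match
6 → no match
Total matched: 5

5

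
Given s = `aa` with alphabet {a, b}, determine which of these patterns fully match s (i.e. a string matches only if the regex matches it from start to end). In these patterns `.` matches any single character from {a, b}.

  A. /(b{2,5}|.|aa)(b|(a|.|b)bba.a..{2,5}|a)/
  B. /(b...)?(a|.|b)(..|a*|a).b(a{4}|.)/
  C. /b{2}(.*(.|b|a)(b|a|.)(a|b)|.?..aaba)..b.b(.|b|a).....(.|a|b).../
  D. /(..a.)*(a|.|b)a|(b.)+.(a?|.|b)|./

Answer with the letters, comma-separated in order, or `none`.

A → match
B → no match
C → no match — must start with `b`
D → match

A, D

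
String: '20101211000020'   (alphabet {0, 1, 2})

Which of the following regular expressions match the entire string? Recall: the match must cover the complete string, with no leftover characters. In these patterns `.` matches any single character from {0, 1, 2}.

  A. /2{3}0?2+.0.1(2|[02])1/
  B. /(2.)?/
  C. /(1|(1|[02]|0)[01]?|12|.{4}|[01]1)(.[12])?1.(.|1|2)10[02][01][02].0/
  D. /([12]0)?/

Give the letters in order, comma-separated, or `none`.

A → no match — must end with '1'
B → no match
C → match
D → no match

C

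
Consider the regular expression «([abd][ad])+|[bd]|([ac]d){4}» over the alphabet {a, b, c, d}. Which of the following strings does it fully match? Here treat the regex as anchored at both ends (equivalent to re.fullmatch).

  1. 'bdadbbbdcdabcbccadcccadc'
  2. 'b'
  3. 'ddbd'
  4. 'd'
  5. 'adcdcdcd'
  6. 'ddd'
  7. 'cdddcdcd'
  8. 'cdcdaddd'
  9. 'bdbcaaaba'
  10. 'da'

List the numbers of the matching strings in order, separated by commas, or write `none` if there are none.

1 → no match
2 → match
3 → match
4 → match
5 → match
6 → no match
7 → no match
8 → no match
9 → no match
10 → match

2, 3, 4, 5, 10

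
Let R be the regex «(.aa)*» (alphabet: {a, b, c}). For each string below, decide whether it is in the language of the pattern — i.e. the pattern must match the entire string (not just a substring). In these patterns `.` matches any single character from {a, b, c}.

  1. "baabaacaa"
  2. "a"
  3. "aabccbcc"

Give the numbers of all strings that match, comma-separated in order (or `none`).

1

1 → match
2 → no match
3 → no match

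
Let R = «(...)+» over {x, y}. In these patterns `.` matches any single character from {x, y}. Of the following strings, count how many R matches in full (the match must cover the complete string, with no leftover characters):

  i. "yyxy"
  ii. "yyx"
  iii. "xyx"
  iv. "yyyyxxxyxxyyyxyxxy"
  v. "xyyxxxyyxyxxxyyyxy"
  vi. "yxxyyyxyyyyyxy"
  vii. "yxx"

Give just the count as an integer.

5

i → no match
ii → match
iii → match
iv → match
v → match
vi → no match
vii → match
Total matched: 5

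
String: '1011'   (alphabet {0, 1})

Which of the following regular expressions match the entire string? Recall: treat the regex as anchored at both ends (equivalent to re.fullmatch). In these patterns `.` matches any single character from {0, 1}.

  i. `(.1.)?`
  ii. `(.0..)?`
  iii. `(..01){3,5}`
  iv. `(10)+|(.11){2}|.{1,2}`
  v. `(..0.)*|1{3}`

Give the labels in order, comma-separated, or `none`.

i → no match
ii → match
iii → no match — must end with '01'
iv → no match
v → no match

ii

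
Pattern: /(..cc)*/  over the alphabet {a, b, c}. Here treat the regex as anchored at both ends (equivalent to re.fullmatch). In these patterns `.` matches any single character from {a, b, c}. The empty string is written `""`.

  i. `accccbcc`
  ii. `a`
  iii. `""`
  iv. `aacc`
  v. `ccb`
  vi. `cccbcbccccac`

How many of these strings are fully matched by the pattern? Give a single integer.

3

i → match
ii → no match
iii → match
iv → match
v → no match
vi → no match
Total matched: 3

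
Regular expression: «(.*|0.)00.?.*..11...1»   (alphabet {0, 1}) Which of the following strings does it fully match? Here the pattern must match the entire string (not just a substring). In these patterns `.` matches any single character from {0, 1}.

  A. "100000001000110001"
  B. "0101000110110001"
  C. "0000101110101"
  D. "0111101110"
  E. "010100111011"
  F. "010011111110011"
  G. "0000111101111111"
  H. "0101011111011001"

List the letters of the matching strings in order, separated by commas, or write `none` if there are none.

A → match
B → match
C → match
D → no match — must end with "1"
E → no match
F → match
G → match
H → no match

A, B, C, F, G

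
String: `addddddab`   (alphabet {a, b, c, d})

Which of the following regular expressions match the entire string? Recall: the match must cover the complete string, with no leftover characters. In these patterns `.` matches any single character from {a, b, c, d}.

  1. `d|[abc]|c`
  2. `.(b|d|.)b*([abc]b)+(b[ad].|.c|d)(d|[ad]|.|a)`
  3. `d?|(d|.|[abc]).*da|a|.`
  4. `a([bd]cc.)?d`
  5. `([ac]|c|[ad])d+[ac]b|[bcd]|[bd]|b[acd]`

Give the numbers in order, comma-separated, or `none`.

5

1 → no match
2 → no match
3 → no match
4 → no match — must end with `d`
5 → match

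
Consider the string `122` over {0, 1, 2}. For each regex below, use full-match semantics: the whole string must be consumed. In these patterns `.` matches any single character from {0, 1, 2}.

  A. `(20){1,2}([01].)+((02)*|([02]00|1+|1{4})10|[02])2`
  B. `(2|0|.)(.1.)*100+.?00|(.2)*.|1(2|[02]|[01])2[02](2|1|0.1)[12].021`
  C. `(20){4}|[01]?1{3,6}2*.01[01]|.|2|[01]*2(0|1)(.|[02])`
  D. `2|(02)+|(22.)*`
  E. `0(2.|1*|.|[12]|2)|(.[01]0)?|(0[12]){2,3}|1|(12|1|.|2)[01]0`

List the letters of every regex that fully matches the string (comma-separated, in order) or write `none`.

B

A → no match — must start with `20`
B → match
C → no match
D → no match
E → no match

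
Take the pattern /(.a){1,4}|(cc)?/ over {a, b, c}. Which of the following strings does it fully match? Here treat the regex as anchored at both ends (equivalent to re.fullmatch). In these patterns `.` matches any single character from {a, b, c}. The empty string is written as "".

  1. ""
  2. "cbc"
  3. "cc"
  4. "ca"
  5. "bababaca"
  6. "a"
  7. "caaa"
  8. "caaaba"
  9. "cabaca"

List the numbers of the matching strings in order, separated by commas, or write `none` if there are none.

1 → match
2 → no match
3 → match
4 → match
5 → match
6 → no match
7 → match
8 → match
9 → match

1, 3, 4, 5, 7, 8, 9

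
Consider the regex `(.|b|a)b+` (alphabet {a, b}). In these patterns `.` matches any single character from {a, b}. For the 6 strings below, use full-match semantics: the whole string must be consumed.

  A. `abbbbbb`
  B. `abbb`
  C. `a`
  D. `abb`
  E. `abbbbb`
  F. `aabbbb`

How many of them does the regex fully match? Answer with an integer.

4

A → match
B → match
C → no match — must end with `b`
D → match
E → match
F → no match
Total matched: 4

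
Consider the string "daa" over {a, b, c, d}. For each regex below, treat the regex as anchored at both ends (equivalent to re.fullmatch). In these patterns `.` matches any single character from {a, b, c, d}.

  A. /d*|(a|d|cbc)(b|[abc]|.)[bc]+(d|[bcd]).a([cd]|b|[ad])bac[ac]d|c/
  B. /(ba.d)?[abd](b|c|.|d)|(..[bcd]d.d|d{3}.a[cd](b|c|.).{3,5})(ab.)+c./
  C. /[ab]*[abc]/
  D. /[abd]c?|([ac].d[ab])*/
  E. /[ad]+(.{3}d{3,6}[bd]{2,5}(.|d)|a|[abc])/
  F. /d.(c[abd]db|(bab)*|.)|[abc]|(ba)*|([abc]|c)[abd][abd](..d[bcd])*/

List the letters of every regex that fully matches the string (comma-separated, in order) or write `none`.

A → no match
B → no match
C → no match
D → no match
E → match
F → match

E, F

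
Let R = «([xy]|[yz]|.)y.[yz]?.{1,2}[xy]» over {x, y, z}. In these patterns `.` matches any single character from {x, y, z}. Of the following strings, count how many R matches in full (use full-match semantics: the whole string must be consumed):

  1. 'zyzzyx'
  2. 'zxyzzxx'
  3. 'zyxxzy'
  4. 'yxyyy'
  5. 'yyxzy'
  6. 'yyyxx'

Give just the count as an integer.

1 → match
2 → no match
3 → match
4 → no match
5 → match
6 → match
Total matched: 4

4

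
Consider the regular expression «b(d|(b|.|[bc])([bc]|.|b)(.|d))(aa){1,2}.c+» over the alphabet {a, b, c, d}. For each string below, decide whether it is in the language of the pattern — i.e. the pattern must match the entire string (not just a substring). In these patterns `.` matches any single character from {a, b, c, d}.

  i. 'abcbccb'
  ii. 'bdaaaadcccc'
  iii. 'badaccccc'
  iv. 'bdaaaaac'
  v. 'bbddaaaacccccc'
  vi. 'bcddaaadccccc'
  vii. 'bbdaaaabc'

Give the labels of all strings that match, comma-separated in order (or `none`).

i → no match — must start with 'b'
ii → match
iii → no match
iv → match
v → match
vi → no match
vii → no match

ii, iv, v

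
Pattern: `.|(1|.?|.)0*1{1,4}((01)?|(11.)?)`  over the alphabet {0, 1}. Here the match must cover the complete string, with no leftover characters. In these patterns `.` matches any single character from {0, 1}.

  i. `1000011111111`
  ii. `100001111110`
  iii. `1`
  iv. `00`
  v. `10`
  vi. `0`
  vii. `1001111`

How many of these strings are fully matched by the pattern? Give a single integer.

4

i → no match
ii. `100001111110` → match
iii. `1` → match
iv. `00` → no match
v. `10` → no match
vi. `0` → match
vii. `1001111` → match
Total matched: 4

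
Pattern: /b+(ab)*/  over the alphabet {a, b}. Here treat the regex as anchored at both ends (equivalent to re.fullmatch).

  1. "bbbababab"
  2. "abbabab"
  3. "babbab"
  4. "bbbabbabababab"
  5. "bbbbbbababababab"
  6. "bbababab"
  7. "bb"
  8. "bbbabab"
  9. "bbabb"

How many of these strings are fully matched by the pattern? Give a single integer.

5

1 → match
2 → no match — must start with "b"
3 → no match
4 → no match
5 → match
6 → match
7 → match
8 → match
9 → no match
Total matched: 5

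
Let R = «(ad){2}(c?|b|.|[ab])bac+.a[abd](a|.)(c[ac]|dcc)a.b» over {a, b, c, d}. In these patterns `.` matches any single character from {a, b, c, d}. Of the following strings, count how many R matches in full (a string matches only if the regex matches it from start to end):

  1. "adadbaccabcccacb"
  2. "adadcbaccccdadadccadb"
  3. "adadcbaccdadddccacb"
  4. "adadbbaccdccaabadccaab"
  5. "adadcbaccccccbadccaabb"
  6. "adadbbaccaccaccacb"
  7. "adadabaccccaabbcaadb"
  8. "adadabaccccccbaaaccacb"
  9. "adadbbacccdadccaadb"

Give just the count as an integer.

1 → match
2 → match
3 → match
4 → no match
5 → match
6 → no match
7 → match
8 → match
9 → match
Total matched: 7

7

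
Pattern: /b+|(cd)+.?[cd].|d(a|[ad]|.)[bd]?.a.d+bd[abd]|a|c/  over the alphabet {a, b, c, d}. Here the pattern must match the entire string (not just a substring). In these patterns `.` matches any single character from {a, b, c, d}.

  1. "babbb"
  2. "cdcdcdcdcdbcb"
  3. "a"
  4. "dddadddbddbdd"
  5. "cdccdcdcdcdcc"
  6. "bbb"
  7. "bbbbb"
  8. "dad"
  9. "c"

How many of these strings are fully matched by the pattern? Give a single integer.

1. "babbb" → no match
2 → match
3. "a" → match
4 → no match
5 → no match
6. "bbb" → match
7. "bbbbb" → match
8. "dad" → no match
9. "c" → match
Total matched: 5

5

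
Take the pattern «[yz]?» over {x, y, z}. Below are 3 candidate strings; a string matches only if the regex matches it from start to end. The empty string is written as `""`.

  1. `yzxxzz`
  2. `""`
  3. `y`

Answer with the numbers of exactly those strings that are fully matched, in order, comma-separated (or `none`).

2, 3

1 → no match
2 → match
3 → match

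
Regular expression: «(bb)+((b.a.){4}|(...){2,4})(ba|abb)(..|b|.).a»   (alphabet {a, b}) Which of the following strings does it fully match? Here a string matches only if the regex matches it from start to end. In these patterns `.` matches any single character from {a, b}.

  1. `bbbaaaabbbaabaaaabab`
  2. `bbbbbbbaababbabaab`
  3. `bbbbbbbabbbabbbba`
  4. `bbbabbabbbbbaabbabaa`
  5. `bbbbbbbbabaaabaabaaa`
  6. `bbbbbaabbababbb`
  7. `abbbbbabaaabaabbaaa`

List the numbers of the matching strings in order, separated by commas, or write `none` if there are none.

1 → no match — must end with `a`
2 → no match — must end with `a`
3 → match
4 → no match
5 → no match
6 → no match — must end with `a`
7 → no match — must start with `bb`

3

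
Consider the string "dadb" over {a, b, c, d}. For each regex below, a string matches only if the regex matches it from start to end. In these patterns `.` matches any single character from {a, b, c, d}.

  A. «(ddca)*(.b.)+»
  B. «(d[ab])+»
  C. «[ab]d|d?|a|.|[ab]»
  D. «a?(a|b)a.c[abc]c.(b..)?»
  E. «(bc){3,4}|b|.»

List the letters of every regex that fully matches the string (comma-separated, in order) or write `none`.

A → no match
B → match
C → no match
D → no match
E → no match

B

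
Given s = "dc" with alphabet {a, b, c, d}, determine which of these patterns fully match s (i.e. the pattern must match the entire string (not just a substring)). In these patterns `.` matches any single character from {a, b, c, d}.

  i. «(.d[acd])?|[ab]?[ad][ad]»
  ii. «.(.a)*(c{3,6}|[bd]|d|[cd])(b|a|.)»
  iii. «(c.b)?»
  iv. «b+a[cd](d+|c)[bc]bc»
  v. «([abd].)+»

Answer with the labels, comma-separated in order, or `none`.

i → no match
ii → no match
iii → no match
iv → no match — must start with "b"
v → match

v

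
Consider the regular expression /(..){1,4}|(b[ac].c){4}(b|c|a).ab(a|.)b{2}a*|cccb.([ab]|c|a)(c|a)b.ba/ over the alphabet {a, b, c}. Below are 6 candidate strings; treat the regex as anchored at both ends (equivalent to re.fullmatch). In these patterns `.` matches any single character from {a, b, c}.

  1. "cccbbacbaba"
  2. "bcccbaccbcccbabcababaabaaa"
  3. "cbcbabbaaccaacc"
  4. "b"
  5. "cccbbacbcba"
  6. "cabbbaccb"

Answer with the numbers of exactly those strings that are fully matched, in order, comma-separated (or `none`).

1 → match
2 → no match
3 → no match
4 → no match
5 → match
6 → no match

1, 5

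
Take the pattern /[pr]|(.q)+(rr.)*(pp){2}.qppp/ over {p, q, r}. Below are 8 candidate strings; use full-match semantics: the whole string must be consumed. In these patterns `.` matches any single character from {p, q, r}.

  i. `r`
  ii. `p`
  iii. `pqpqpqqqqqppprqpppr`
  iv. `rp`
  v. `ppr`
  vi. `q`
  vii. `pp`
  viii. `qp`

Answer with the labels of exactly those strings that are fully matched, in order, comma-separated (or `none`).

i, ii

i → match
ii → match
iii → no match
iv → no match
v → no match
vi → no match
vii → no match
viii → no match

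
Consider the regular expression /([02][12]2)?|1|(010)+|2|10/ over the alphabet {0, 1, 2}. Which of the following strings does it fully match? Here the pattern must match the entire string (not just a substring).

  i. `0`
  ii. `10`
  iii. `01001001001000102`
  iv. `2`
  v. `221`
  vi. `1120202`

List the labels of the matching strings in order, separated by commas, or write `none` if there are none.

i → no match
ii → match
iii → no match
iv → match
v → no match
vi → no match

ii, iv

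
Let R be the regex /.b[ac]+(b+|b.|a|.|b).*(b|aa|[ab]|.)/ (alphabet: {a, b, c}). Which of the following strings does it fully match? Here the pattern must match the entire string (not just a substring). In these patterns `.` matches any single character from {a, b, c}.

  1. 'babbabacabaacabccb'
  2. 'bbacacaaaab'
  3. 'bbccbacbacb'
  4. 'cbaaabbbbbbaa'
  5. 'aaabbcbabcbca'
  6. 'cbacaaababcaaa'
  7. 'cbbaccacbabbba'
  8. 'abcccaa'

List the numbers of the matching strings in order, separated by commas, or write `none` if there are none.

1 → no match
2 → match
3 → match
4 → match
5 → no match
6 → match
7 → no match
8 → match

2, 3, 4, 6, 8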